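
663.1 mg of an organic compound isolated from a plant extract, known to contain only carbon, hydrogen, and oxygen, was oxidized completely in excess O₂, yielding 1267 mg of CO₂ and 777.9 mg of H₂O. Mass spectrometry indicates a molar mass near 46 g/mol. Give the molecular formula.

mol C = 1.267 g CO₂ ÷ 44.009 g/mol = 0.028790 mol
mol H = 2 × 0.7779 g H₂O ÷ 18.015 g/mol = 0.086361 mol
mass O = 0.6631 − (0.34579 + 0.087052) = 0.23026 g → mol O = 0.23026 ÷ 15.999 = 0.014392 mol
Divide by the smallest (0.014392 mol): C 2.000, H 6.001, O 1.000
Empirical formula: C2H6O
Empirical-formula mass = 46.07 g/mol; 46 ÷ 46.07 ≈ 1, so the molecular formula is C2H6O.

C2H6O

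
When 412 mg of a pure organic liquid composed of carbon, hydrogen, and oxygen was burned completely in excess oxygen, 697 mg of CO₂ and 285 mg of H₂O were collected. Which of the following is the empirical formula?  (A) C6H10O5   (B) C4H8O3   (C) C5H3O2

mol C = 0.697 g CO₂ ÷ 44.009 g/mol = 0.01584 mol
mol H = 2 × 0.285 g H₂O ÷ 18.015 g/mol = 0.03164 mol
mass O = 0.412 − (0.1902 + 0.03189) = 0.1899 g → mol O = 0.1899 ÷ 15.999 = 0.01187 mol
Divide by the smallest (0.01187 mol): C 1.334, H 2.666, O 1.000
Multiplying each by 3 gives whole numbers: C 4.00, H 8.00, O 3.00

(B) C4H8O3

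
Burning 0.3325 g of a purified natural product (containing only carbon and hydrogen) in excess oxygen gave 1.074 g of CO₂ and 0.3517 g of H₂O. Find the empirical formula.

C5H8

mol C = 1.074 g CO₂ ÷ 44.009 g/mol = 0.024404 mol
mol H = 2 × 0.3517 g H₂O ÷ 18.015 g/mol = 0.039045 mol
Divide by the smallest (0.024404 mol): C 1.000, H 1.600
Multiplying each by 5 gives whole numbers: C 5.00, H 8.00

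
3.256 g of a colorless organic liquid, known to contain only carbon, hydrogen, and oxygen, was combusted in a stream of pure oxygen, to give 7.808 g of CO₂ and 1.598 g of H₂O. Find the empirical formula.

C3H3O

mol C = 7.808 g CO₂ ÷ 44.009 g/mol = 0.17742 mol
mol H = 2 × 1.598 g H₂O ÷ 18.015 g/mol = 0.17741 mol
mass O = 3.256 − (2.1310 + 0.17883) = 0.94620 g → mol O = 0.94620 ÷ 15.999 = 0.059141 mol
Divide by the smallest (0.059141 mol): C 3.000, H 3.000, O 1.000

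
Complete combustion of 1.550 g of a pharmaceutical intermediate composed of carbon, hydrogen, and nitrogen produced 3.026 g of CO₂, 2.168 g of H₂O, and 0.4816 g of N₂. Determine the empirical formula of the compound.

C2H7N

mol C = 3.026 g CO₂ ÷ 44.009 g/mol = 0.068759 mol
mol H = 2 × 2.168 g H₂O ÷ 18.015 g/mol = 0.24069 mol
mol N = 2 × 0.4816 g N₂ ÷ 28.014 g/mol = 0.034383 mol
Divide by the smallest (0.034383 mol): C 2.000, H 7.000, N 1.000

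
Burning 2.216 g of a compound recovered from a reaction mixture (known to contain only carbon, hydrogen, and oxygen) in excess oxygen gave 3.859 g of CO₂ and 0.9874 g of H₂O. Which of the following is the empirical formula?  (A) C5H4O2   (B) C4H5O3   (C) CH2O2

mol C = 3.859 g CO₂ ÷ 44.009 g/mol = 0.087687 mol
mol H = 2 × 0.9874 g H₂O ÷ 18.015 g/mol = 0.10962 mol
mass O = 2.216 − (1.0532 + 0.11050) = 1.0523 g → mol O = 1.0523 ÷ 15.999 = 0.065773 mol
Divide by the smallest (0.065773 mol): C 1.333, H 1.667, O 1.000
Multiplying each by 3 gives whole numbers: C 4.00, H 5.00, O 3.00

(B) C4H5O3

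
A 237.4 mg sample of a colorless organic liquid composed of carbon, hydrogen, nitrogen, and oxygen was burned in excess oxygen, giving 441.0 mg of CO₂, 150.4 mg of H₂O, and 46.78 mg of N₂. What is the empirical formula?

mol C = 0.4410 g CO₂ ÷ 44.009 g/mol = 0.010021 mol
mol H = 2 × 0.1504 g H₂O ÷ 18.015 g/mol = 0.016697 mol
mol N = 2 × 0.04678 g N₂ ÷ 28.014 g/mol = 0.0033398 mol
mass O = 0.2374 − (0.12036 + 0.016831 + 0.046780) = 0.053431 g → mol O = 0.053431 ÷ 15.999 = 0.0033396 mol
Divide by the smallest (0.0033396 mol): C 3.001, H 5.000, N 1.000, O 1.000

C3H5NO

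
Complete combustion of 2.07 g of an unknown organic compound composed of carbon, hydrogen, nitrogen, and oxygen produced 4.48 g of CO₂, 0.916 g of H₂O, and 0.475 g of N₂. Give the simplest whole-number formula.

mol C = 4.48 g CO₂ ÷ 44.009 g/mol = 0.1018 mol
mol H = 2 × 0.916 g H₂O ÷ 18.015 g/mol = 0.1017 mol
mol N = 2 × 0.475 g N₂ ÷ 28.014 g/mol = 0.03391 mol
mass O = 2.07 − (1.223 + 0.1025 + 0.4750) = 0.2698 g → mol O = 0.2698 ÷ 15.999 = 0.01686 mol
Divide by the smallest (0.01686 mol): C 6.036, H 6.030, N 2.011, O 1.000

C6H6N2O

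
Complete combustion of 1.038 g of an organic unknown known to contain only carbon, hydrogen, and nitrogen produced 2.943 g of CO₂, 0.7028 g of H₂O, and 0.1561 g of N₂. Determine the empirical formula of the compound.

C6H7N

mol C = 2.943 g CO₂ ÷ 44.009 g/mol = 0.066873 mol
mol H = 2 × 0.7028 g H₂O ÷ 18.015 g/mol = 0.078024 mol
mol N = 2 × 0.1561 g N₂ ÷ 28.014 g/mol = 0.011144 mol
Divide by the smallest (0.011144 mol): C 6.001, H 7.001, N 1.000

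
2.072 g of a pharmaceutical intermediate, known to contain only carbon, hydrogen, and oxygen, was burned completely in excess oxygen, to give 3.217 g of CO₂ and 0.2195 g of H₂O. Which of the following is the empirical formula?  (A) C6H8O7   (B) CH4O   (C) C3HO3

mol C = 3.217 g CO₂ ÷ 44.009 g/mol = 0.073099 mol
mol H = 2 × 0.2195 g H₂O ÷ 18.015 g/mol = 0.024369 mol
mass O = 2.072 − (0.87799 + 0.024564) = 1.1694 g → mol O = 1.1694 ÷ 15.999 = 0.073095 mol
Divide by the smallest (0.024369 mol): C 3.000, H 1.000, O 3.000

(C) C3HO3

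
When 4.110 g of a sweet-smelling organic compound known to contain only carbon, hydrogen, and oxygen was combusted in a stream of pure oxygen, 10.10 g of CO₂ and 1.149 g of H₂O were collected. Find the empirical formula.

mol C = 10.10 g CO₂ ÷ 44.009 g/mol = 0.22950 mol
mol H = 2 × 1.149 g H₂O ÷ 18.015 g/mol = 0.12756 mol
mass O = 4.110 − (2.7565 + 0.12858) = 1.2249 g → mol O = 1.2249 ÷ 15.999 = 0.076562 mol
Divide by the smallest (0.076562 mol): C 2.998, H 1.666, O 1.000
Multiplying each by 3 gives whole numbers: C 8.99, H 5.00, O 3.00

C9H5O3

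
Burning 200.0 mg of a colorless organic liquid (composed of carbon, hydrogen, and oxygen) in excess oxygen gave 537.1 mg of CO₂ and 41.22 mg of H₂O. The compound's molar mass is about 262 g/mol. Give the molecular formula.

mol C = 0.5371 g CO₂ ÷ 44.009 g/mol = 0.012204 mol
mol H = 2 × 0.04122 g H₂O ÷ 18.015 g/mol = 0.0045762 mol
mass O = 0.2000 − (0.14659 + 0.0046128) = 0.048801 g → mol O = 0.048801 ÷ 15.999 = 0.0030503 mol
Divide by the smallest (0.0030503 mol): C 4.001, H 1.500, O 1.000
Multiplying each by 2 gives whole numbers: C 8.00, H 3.00, O 2.00
Empirical formula: C8H3O2
Empirical-formula mass = 131.11 g/mol; 262 ÷ 131.11 ≈ 2, so the molecular formula is C16H6O4.

C16H6O4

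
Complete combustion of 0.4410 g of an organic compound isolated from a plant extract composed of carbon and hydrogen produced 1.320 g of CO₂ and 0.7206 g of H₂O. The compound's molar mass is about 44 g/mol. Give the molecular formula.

C3H8

mol C = 1.320 g CO₂ ÷ 44.009 g/mol = 0.029994 mol
mol H = 2 × 0.7206 g H₂O ÷ 18.015 g/mol = 0.080000 mol
Divide by the smallest (0.029994 mol): C 1.000, H 2.667
Multiplying each by 3 gives whole numbers: C 3.00, H 8.00
Empirical formula: C3H8
Empirical-formula mass = 44.10 g/mol; 44 ÷ 44.10 ≈ 1, so the molecular formula is C3H8.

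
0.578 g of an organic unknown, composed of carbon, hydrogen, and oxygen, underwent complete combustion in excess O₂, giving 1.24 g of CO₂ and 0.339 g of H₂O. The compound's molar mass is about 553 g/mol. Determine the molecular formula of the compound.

C27H36O12

mol C = 1.24 g CO₂ ÷ 44.009 g/mol = 0.02818 mol
mol H = 2 × 0.339 g H₂O ÷ 18.015 g/mol = 0.03764 mol
mass O = 0.578 − (0.3384 + 0.03794) = 0.2016 g → mol O = 0.2016 ÷ 15.999 = 0.01260 mol
Divide by the smallest (0.01260 mol): C 2.236, H 2.986, O 1.000
Multiplying each by 4 gives whole numbers: C 8.94, H 11.94, O 4.00
Empirical formula: C9H12O4
Empirical-formula mass = 184.19 g/mol; 553 ÷ 184.19 ≈ 3, so the molecular formula is C27H36O12.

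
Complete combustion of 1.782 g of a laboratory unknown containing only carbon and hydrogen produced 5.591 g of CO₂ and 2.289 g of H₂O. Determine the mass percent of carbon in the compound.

mol C = 5.591 g CO₂ ÷ 44.009 g/mol = 0.12704 mol
mol H = 2 × 2.289 g H₂O ÷ 18.015 g/mol = 0.25412 mol
mass % C = 1.5259 g ÷ 1.782 g × 100%

85.63%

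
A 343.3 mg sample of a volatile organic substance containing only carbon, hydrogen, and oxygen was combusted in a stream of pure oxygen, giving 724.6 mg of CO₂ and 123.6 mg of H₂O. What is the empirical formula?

C6H5O3

mol C = 0.7246 g CO₂ ÷ 44.009 g/mol = 0.016465 mol
mol H = 2 × 0.1236 g H₂O ÷ 18.015 g/mol = 0.013722 mol
mass O = 0.3433 − (0.19776 + 0.013832) = 0.13171 g → mol O = 0.13171 ÷ 15.999 = 0.0082324 mol
Divide by the smallest (0.0082324 mol): C 2.000, H 1.667, O 1.000
Multiplying each by 3 gives whole numbers: C 6.00, H 5.00, O 3.00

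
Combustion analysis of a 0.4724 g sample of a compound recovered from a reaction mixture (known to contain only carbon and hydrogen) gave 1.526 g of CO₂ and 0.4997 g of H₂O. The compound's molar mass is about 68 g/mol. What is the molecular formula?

mol C = 1.526 g CO₂ ÷ 44.009 g/mol = 0.034675 mol
mol H = 2 × 0.4997 g H₂O ÷ 18.015 g/mol = 0.055476 mol
Divide by the smallest (0.034675 mol): C 1.000, H 1.600
Multiplying each by 5 gives whole numbers: C 5.00, H 8.00
Empirical formula: C5H8
Empirical-formula mass = 68.12 g/mol; 68 ÷ 68.12 ≈ 1, so the molecular formula is C5H8.

C5H8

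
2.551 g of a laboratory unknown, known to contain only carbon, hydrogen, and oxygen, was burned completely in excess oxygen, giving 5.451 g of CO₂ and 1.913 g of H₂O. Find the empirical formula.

mol C = 5.451 g CO₂ ÷ 44.009 g/mol = 0.12386 mol
mol H = 2 × 1.913 g H₂O ÷ 18.015 g/mol = 0.21238 mol
mass O = 2.551 − (1.4877 + 0.21408) = 0.84923 g → mol O = 0.84923 ÷ 15.999 = 0.053080 mol
Divide by the smallest (0.053080 mol): C 2.333, H 4.001, O 1.000
Multiplying each by 3 gives whole numbers: C 7.00, H 12.00, O 3.00

C7H12O3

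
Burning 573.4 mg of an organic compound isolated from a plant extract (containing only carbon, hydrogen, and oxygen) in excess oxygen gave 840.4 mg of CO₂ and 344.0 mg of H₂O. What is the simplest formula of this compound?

mol C = 0.8404 g CO₂ ÷ 44.009 g/mol = 0.019096 mol
mol H = 2 × 0.3440 g H₂O ÷ 18.015 g/mol = 0.038190 mol
mass O = 0.5734 − (0.22936 + 0.038496) = 0.30554 g → mol O = 0.30554 ÷ 15.999 = 0.019097 mol
Divide by the smallest (0.019096 mol): C 1.000, H 2.000, O 1.000

CH2O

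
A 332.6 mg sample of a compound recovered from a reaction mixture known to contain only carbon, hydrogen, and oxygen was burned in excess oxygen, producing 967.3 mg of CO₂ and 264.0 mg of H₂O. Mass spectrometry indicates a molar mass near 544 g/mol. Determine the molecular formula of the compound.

C36H48O4

mol C = 0.9673 g CO₂ ÷ 44.009 g/mol = 0.021980 mol
mol H = 2 × 0.2640 g H₂O ÷ 18.015 g/mol = 0.029309 mol
mass O = 0.3326 − (0.26400 + 0.029543) = 0.039060 g → mol O = 0.039060 ÷ 15.999 = 0.0024414 mol
Divide by the smallest (0.0024414 mol): C 9.003, H 12.005, O 1.000
Empirical formula: C9H12O
Empirical-formula mass = 136.19 g/mol; 544 ÷ 136.19 ≈ 4, so the molecular formula is C36H48O4.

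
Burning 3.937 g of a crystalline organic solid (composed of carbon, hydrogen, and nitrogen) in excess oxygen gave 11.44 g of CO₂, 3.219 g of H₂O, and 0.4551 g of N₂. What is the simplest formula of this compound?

mol C = 11.44 g CO₂ ÷ 44.009 g/mol = 0.25995 mol
mol H = 2 × 3.219 g H₂O ÷ 18.015 g/mol = 0.35737 mol
mol N = 2 × 0.4551 g N₂ ÷ 28.014 g/mol = 0.032491 mol
Divide by the smallest (0.032491 mol): C 8.001, H 10.999, N 1.000

C8H11N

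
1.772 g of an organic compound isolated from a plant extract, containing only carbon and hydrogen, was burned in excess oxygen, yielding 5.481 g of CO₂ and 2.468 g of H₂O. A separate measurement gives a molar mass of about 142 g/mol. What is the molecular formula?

mol C = 5.481 g CO₂ ÷ 44.009 g/mol = 0.12454 mol
mol H = 2 × 2.468 g H₂O ÷ 18.015 g/mol = 0.27399 mol
Divide by the smallest (0.12454 mol): C 1.000, H 2.200
Multiplying each by 5 gives whole numbers: C 5.00, H 11.00
Empirical formula: C5H11
Empirical-formula mass = 71.14 g/mol; 142 ÷ 71.14 ≈ 2, so the molecular formula is C10H22.

C10H22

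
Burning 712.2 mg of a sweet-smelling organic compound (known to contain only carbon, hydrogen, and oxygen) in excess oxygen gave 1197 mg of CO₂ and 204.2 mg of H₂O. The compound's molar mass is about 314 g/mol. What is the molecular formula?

C12H10O10

mol C = 1.197 g CO₂ ÷ 44.009 g/mol = 0.027199 mol
mol H = 2 × 0.2042 g H₂O ÷ 18.015 g/mol = 0.022670 mol
mass O = 0.7122 − (0.32669 + 0.022851) = 0.36266 g → mol O = 0.36266 ÷ 15.999 = 0.022668 mol
Divide by the smallest (0.022668 mol): C 1.200, H 1.000, O 1.000
Multiplying each by 5 gives whole numbers: C 6.00, H 5.00, O 5.00
Empirical formula: C6H5O5
Empirical-formula mass = 157.10 g/mol; 314 ÷ 157.10 ≈ 2, so the molecular formula is C12H10O10.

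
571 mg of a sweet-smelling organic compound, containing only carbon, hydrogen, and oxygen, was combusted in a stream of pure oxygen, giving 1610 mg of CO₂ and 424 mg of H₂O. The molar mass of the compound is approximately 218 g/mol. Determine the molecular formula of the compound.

mol C = 1.61 g CO₂ ÷ 44.009 g/mol = 0.03658 mol
mol H = 2 × 0.424 g H₂O ÷ 18.015 g/mol = 0.04707 mol
mass O = 0.571 − (0.4394 + 0.04745) = 0.08415 g → mol O = 0.08415 ÷ 15.999 = 0.005260 mol
Divide by the smallest (0.005260 mol): C 6.956, H 8.950, O 1.000
Empirical formula: C7H9O
Empirical-formula mass = 109.15 g/mol; 218 ÷ 109.15 ≈ 2, so the molecular formula is C14H18O2.

C14H18O2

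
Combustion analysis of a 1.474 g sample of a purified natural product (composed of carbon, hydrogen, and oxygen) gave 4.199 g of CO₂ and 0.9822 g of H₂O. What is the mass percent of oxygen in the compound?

mol C = 4.199 g CO₂ ÷ 44.009 g/mol = 0.095412 mol
mol H = 2 × 0.9822 g H₂O ÷ 18.015 g/mol = 0.10904 mol
mass O = 1.474 − (1.1460 + 0.10991) = 0.21809 g → mol O = 0.21809 ÷ 15.999 = 0.013631 mol
mass % O = 0.21809 g ÷ 1.474 g × 100%

14.80%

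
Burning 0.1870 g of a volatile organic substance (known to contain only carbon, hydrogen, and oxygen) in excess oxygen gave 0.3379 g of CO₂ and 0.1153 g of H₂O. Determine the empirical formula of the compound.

mol C = 0.3379 g CO₂ ÷ 44.009 g/mol = 0.0076780 mol
mol H = 2 × 0.1153 g H₂O ÷ 18.015 g/mol = 0.012800 mol
mass O = 0.1870 − (0.092220 + 0.012903) = 0.081877 g → mol O = 0.081877 ÷ 15.999 = 0.0051176 mol
Divide by the smallest (0.0051176 mol): C 1.500, H 2.501, O 1.000
Multiplying each by 2 gives whole numbers: C 3.00, H 5.00, O 2.00

C3H5O2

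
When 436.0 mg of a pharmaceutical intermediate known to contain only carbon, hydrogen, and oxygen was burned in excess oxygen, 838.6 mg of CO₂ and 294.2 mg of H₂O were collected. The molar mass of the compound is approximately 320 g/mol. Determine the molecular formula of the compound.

mol C = 0.8386 g CO₂ ÷ 44.009 g/mol = 0.019055 mol
mol H = 2 × 0.2942 g H₂O ÷ 18.015 g/mol = 0.032662 mol
mass O = 0.4360 − (0.22887 + 0.032923) = 0.17421 g → mol O = 0.17421 ÷ 15.999 = 0.010888 mol
Divide by the smallest (0.010888 mol): C 1.750, H 3.000, O 1.000
Multiplying each by 4 gives whole numbers: C 7.00, H 12.00, O 4.00
Empirical formula: C7H12O4
Empirical-formula mass = 160.17 g/mol; 320 ÷ 160.17 ≈ 2, so the molecular formula is C14H24O8.

C14H24O8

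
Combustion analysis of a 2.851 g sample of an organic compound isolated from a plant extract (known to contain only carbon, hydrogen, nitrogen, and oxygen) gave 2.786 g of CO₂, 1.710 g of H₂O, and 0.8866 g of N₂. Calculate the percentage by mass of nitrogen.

31.10%

mol C = 2.786 g CO₂ ÷ 44.009 g/mol = 0.063305 mol
mol H = 2 × 1.710 g H₂O ÷ 18.015 g/mol = 0.18984 mol
mol N = 2 × 0.8866 g N₂ ÷ 28.014 g/mol = 0.063297 mol
mass O = 2.851 − (0.76036 + 0.19136 + 0.88660) = 1.0127 g → mol O = 1.0127 ÷ 15.999 = 0.063296 mol
mass % N = 0.88660 g ÷ 2.851 g × 100%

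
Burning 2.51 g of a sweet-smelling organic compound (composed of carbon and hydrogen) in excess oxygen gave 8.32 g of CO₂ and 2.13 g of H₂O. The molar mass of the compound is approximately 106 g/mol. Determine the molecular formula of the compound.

C8H10

mol C = 8.32 g CO₂ ÷ 44.009 g/mol = 0.1891 mol
mol H = 2 × 2.13 g H₂O ÷ 18.015 g/mol = 0.2365 mol
Divide by the smallest (0.1891 mol): C 1.000, H 1.251
Multiplying each by 4 gives whole numbers: C 4.00, H 5.00
Empirical formula: C4H5
Empirical-formula mass = 53.08 g/mol; 106 ÷ 53.08 ≈ 2, so the molecular formula is C8H10.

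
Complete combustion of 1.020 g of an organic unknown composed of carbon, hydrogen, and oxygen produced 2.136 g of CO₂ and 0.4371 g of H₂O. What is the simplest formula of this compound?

C2H2O

mol C = 2.136 g CO₂ ÷ 44.009 g/mol = 0.048536 mol
mol H = 2 × 0.4371 g H₂O ÷ 18.015 g/mol = 0.048526 mol
mass O = 1.020 − (0.58296 + 0.048914) = 0.38813 g → mol O = 0.38813 ÷ 15.999 = 0.024259 mol
Divide by the smallest (0.024259 mol): C 2.001, H 2.000, O 1.000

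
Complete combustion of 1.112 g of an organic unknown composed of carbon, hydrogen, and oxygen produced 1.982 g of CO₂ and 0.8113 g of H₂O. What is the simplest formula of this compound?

mol C = 1.982 g CO₂ ÷ 44.009 g/mol = 0.045036 mol
mol H = 2 × 0.8113 g H₂O ÷ 18.015 g/mol = 0.090069 mol
mass O = 1.112 − (0.54093 + 0.090790) = 0.48028 g → mol O = 0.48028 ÷ 15.999 = 0.030019 mol
Divide by the smallest (0.030019 mol): C 1.500, H 3.000, O 1.000
Multiplying each by 2 gives whole numbers: C 3.00, H 6.00, O 2.00

C3H6O2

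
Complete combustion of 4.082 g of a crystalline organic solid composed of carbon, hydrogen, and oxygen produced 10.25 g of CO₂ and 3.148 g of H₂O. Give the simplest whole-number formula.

mol C = 10.25 g CO₂ ÷ 44.009 g/mol = 0.23291 mol
mol H = 2 × 3.148 g H₂O ÷ 18.015 g/mol = 0.34949 mol
mass O = 4.082 − (2.7974 + 0.35228) = 0.93227 g → mol O = 0.93227 ÷ 15.999 = 0.058271 mol
Divide by the smallest (0.058271 mol): C 3.997, H 5.998, O 1.000

C4H6O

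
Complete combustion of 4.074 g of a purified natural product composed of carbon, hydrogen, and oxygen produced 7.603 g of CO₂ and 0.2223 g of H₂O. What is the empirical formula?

mol C = 7.603 g CO₂ ÷ 44.009 g/mol = 0.17276 mol
mol H = 2 × 0.2223 g H₂O ÷ 18.015 g/mol = 0.024679 mol
mass O = 4.074 − (2.0750 + 0.024877) = 1.9741 g → mol O = 1.9741 ÷ 15.999 = 0.12339 mol
Divide by the smallest (0.024679 mol): C 7.000, H 1.000, O 5.000

C7HO5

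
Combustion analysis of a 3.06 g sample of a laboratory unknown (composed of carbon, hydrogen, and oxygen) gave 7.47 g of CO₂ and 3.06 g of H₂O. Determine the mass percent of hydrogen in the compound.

11.2%

mol C = 7.47 g CO₂ ÷ 44.009 g/mol = 0.1697 mol
mol H = 2 × 3.06 g H₂O ÷ 18.015 g/mol = 0.3397 mol
mass O = 3.06 − (2.039 + 0.3424) = 0.6788 g → mol O = 0.6788 ÷ 15.999 = 0.04243 mol
mass % H = 0.3424 g ÷ 3.06 g × 100%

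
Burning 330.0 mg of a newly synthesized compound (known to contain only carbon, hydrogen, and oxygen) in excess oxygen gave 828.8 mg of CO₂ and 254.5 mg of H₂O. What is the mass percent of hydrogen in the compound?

8.63%

mol C = 0.8288 g CO₂ ÷ 44.009 g/mol = 0.018833 mol
mol H = 2 × 0.2545 g H₂O ÷ 18.015 g/mol = 0.028254 mol
mass O = 0.3300 − (0.22620 + 0.028480) = 0.075322 g → mol O = 0.075322 ÷ 15.999 = 0.0047079 mol
mass % H = 0.028480 g ÷ 0.3300 g × 100%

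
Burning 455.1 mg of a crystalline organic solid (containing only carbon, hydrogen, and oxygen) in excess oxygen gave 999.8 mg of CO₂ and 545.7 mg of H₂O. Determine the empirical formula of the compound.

C3H8O

mol C = 0.9998 g CO₂ ÷ 44.009 g/mol = 0.022718 mol
mol H = 2 × 0.5457 g H₂O ÷ 18.015 g/mol = 0.060583 mol
mass O = 0.4551 − (0.27287 + 0.061068) = 0.12117 g → mol O = 0.12117 ÷ 15.999 = 0.0075733 mol
Divide by the smallest (0.0075733 mol): C 3.000, H 8.000, O 1.000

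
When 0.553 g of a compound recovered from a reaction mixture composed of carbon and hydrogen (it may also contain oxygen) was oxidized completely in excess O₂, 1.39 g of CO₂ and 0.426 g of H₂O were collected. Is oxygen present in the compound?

mol C = 1.39 g CO₂ ÷ 44.009 g/mol = 0.03158 mol
mol H = 2 × 0.426 g H₂O ÷ 18.015 g/mol = 0.04729 mol
C and H account for only 0.4270 g of the 0.553 g sample; the remaining 0.1260 g must be oxygen.

yes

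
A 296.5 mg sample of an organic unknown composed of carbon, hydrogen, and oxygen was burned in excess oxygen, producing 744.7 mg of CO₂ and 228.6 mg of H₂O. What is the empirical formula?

mol C = 0.7447 g CO₂ ÷ 44.009 g/mol = 0.016922 mol
mol H = 2 × 0.2286 g H₂O ÷ 18.015 g/mol = 0.025379 mol
mass O = 0.2965 − (0.20324 + 0.025582) = 0.067674 g → mol O = 0.067674 ÷ 15.999 = 0.0042299 mol
Divide by the smallest (0.0042299 mol): C 4.000, H 6.000, O 1.000

C4H6O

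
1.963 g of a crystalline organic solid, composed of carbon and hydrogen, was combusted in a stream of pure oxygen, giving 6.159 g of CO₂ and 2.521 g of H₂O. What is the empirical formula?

CH2

mol C = 6.159 g CO₂ ÷ 44.009 g/mol = 0.13995 mol
mol H = 2 × 2.521 g H₂O ÷ 18.015 g/mol = 0.27988 mol
Divide by the smallest (0.13995 mol): C 1.000, H 2.000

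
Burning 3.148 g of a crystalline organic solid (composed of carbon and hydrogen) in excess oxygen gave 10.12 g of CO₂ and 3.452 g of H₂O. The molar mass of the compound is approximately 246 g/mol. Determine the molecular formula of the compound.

mol C = 10.12 g CO₂ ÷ 44.009 g/mol = 0.22995 mol
mol H = 2 × 3.452 g H₂O ÷ 18.015 g/mol = 0.38324 mol
Divide by the smallest (0.22995 mol): C 1.000, H 1.667
Multiplying each by 3 gives whole numbers: C 3.00, H 5.00
Empirical formula: C3H5
Empirical-formula mass = 41.07 g/mol; 246 ÷ 41.07 ≈ 6, so the molecular formula is C18H30.

C18H30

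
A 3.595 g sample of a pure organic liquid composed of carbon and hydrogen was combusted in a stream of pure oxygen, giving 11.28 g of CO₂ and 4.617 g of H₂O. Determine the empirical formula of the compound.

mol C = 11.28 g CO₂ ÷ 44.009 g/mol = 0.25631 mol
mol H = 2 × 4.617 g H₂O ÷ 18.015 g/mol = 0.51257 mol
Divide by the smallest (0.25631 mol): C 1.000, H 2.000

CH2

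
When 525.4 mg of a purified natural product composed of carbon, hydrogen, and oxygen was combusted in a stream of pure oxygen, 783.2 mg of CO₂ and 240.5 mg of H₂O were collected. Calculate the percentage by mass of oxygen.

mol C = 0.7832 g CO₂ ÷ 44.009 g/mol = 0.017796 mol
mol H = 2 × 0.2405 g H₂O ÷ 18.015 g/mol = 0.026700 mol
mass O = 0.5254 − (0.21375 + 0.026914) = 0.28473 g → mol O = 0.28473 ÷ 15.999 = 0.017797 mol
mass % O = 0.28473 g ÷ 0.5254 g × 100%

54.19%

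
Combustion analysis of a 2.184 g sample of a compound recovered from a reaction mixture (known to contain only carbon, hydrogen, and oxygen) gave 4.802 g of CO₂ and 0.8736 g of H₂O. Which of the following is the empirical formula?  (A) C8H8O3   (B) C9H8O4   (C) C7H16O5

(B) C9H8O4

mol C = 4.802 g CO₂ ÷ 44.009 g/mol = 0.10911 mol
mol H = 2 × 0.8736 g H₂O ÷ 18.015 g/mol = 0.096986 mol
mass O = 2.184 − (1.3106 + 0.097762) = 0.77567 g → mol O = 0.77567 ÷ 15.999 = 0.048482 mol
Divide by the smallest (0.048482 mol): C 2.251, H 2.000, O 1.000
Multiplying each by 4 gives whole numbers: C 9.00, H 8.00, O 4.00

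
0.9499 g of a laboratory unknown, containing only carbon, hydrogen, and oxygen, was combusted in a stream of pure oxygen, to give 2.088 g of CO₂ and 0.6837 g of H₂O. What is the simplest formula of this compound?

mol C = 2.088 g CO₂ ÷ 44.009 g/mol = 0.047445 mol
mol H = 2 × 0.6837 g H₂O ÷ 18.015 g/mol = 0.075903 mol
mass O = 0.9499 − (0.56986 + 0.076511) = 0.30353 g → mol O = 0.30353 ÷ 15.999 = 0.018972 mol
Divide by the smallest (0.018972 mol): C 2.501, H 4.001, O 1.000
Multiplying each by 2 gives whole numbers: C 5.00, H 8.00, O 2.00

C5H8O2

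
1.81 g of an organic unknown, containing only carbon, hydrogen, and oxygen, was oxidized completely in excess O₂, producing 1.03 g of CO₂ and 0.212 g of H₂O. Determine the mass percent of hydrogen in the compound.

1.3%

mol C = 1.03 g CO₂ ÷ 44.009 g/mol = 0.02340 mol
mol H = 2 × 0.212 g H₂O ÷ 18.015 g/mol = 0.02354 mol
mass O = 1.81 − (0.2811 + 0.02372) = 1.505 g → mol O = 1.505 ÷ 15.999 = 0.09408 mol
mass % H = 0.02372 g ÷ 1.81 g × 100%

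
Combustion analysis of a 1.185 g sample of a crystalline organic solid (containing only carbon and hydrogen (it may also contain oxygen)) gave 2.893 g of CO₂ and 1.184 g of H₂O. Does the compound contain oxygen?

mol C = 2.893 g CO₂ ÷ 44.009 g/mol = 0.065737 mol
mol H = 2 × 1.184 g H₂O ÷ 18.015 g/mol = 0.13145 mol
C and H account for only 0.92206 g of the 1.185 g sample; the remaining 0.26294 g must be oxygen.

yes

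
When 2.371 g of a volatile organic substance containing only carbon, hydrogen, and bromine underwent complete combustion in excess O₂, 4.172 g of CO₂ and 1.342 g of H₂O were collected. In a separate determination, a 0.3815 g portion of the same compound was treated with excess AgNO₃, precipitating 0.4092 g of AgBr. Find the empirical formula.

C7H11Br

mol C = 4.172 g CO₂ ÷ 44.009 g/mol = 0.094799 mol
mol H = 2 × 1.342 g H₂O ÷ 18.015 g/mol = 0.14899 mol
From the AgBr data: mol Br per gram of compound = (0.4092 ÷ 187.772) ÷ 0.3815 = 0.0057123 mol/g, so in the 2.371 g combustion sample mol Br = 0.013544 mol
Divide by the smallest (0.013544 mol): C 6.999, H 11.000, Br 1.000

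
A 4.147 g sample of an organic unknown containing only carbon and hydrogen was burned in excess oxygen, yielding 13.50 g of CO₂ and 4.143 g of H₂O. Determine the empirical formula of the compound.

C2H3

mol C = 13.50 g CO₂ ÷ 44.009 g/mol = 0.30676 mol
mol H = 2 × 4.143 g H₂O ÷ 18.015 g/mol = 0.45995 mol
Divide by the smallest (0.30676 mol): C 1.000, H 1.499
Multiplying each by 2 gives whole numbers: C 2.00, H 3.00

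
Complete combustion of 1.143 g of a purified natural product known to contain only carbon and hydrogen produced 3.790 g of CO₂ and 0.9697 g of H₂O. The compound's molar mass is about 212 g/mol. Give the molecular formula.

C16H20

mol C = 3.790 g CO₂ ÷ 44.009 g/mol = 0.086119 mol
mol H = 2 × 0.9697 g H₂O ÷ 18.015 g/mol = 0.10765 mol
Divide by the smallest (0.086119 mol): C 1.000, H 1.250
Multiplying each by 4 gives whole numbers: C 4.00, H 5.00
Empirical formula: C4H5
Empirical-formula mass = 53.08 g/mol; 212 ÷ 53.08 ≈ 4, so the molecular formula is C16H20.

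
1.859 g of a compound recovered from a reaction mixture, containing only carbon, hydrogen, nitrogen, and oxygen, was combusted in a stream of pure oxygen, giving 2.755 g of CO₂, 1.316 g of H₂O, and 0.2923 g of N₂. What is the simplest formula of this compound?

C3H7NO2

mol C = 2.755 g CO₂ ÷ 44.009 g/mol = 0.062601 mol
mol H = 2 × 1.316 g H₂O ÷ 18.015 g/mol = 0.14610 mol
mol N = 2 × 0.2923 g N₂ ÷ 28.014 g/mol = 0.020868 mol
mass O = 1.859 − (0.75190 + 0.14727 + 0.29230) = 0.66753 g → mol O = 0.66753 ÷ 15.999 = 0.041723 mol
Divide by the smallest (0.020868 mol): C 3.000, H 7.001, N 1.000, O 1.999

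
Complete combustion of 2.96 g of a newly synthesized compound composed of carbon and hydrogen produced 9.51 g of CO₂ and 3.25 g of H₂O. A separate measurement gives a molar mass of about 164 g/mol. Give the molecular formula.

mol C = 9.51 g CO₂ ÷ 44.009 g/mol = 0.2161 mol
mol H = 2 × 3.25 g H₂O ÷ 18.015 g/mol = 0.3608 mol
Divide by the smallest (0.2161 mol): C 1.000, H 1.670
Multiplying each by 3 gives whole numbers: C 3.00, H 5.01
Empirical formula: C3H5
Empirical-formula mass = 41.07 g/mol; 164 ÷ 41.07 ≈ 4, so the molecular formula is C12H20.

C12H20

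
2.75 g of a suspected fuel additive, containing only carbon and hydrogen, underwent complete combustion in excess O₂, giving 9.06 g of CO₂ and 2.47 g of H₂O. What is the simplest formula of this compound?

mol C = 9.06 g CO₂ ÷ 44.009 g/mol = 0.2059 mol
mol H = 2 × 2.47 g H₂O ÷ 18.015 g/mol = 0.2742 mol
Divide by the smallest (0.2059 mol): C 1.000, H 1.332
Multiplying each by 3 gives whole numbers: C 3.00, H 4.00

C3H4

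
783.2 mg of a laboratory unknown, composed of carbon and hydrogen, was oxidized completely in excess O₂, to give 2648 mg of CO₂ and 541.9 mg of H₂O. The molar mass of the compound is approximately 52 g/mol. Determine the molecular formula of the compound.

mol C = 2.648 g CO₂ ÷ 44.009 g/mol = 0.060170 mol
mol H = 2 × 0.5419 g H₂O ÷ 18.015 g/mol = 0.060161 mol
Divide by the smallest (0.060161 mol): C 1.000, H 1.000
Empirical formula: CH
Empirical-formula mass = 13.02 g/mol; 52 ÷ 13.02 ≈ 4, so the molecular formula is C4H4.

C4H4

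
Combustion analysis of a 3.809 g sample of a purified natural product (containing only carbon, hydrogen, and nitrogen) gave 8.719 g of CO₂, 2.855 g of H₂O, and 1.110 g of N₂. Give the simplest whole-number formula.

mol C = 8.719 g CO₂ ÷ 44.009 g/mol = 0.19812 mol
mol H = 2 × 2.855 g H₂O ÷ 18.015 g/mol = 0.31696 mol
mol N = 2 × 1.110 g N₂ ÷ 28.014 g/mol = 0.079246 mol
Divide by the smallest (0.079246 mol): C 2.500, H 4.000, N 1.000
Multiplying each by 2 gives whole numbers: C 5.00, H 8.00, N 2.00

C5H8N2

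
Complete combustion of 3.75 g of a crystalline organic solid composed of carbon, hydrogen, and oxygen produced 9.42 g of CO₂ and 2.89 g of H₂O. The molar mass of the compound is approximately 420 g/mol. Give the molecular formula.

mol C = 9.42 g CO₂ ÷ 44.009 g/mol = 0.2140 mol
mol H = 2 × 2.89 g H₂O ÷ 18.015 g/mol = 0.3208 mol
mass O = 3.75 − (2.571 + 0.3234) = 0.8557 g → mol O = 0.8557 ÷ 15.999 = 0.05348 mol
Divide by the smallest (0.05348 mol): C 4.002, H 5.999, O 1.000
Empirical formula: C4H6O
Empirical-formula mass = 70.09 g/mol; 420 ÷ 70.09 ≈ 6, so the molecular formula is C24H36O6.

C24H36O6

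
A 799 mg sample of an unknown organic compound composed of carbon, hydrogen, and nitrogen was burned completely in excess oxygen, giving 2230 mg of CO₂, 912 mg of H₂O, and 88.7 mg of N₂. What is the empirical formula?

mol C = 2.23 g CO₂ ÷ 44.009 g/mol = 0.05067 mol
mol H = 2 × 0.912 g H₂O ÷ 18.015 g/mol = 0.1012 mol
mol N = 2 × 0.0887 g N₂ ÷ 28.014 g/mol = 0.006333 mol
Divide by the smallest (0.006333 mol): C 8.002, H 15.989, N 1.000

C8H16N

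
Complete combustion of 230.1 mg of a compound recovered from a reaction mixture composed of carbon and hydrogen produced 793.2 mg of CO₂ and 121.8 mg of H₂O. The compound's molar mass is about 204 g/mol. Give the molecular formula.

mol C = 0.7932 g CO₂ ÷ 44.009 g/mol = 0.018024 mol
mol H = 2 × 0.1218 g H₂O ÷ 18.015 g/mol = 0.013522 mol
Divide by the smallest (0.013522 mol): C 1.333, H 1.000
Multiplying each by 3 gives whole numbers: C 4.00, H 3.00
Empirical formula: C4H3
Empirical-formula mass = 51.07 g/mol; 204 ÷ 51.07 ≈ 4, so the molecular formula is C16H12.

C16H12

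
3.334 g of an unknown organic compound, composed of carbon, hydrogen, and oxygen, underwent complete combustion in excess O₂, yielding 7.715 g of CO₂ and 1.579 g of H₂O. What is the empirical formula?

C8H8O3

mol C = 7.715 g CO₂ ÷ 44.009 g/mol = 0.17531 mol
mol H = 2 × 1.579 g H₂O ÷ 18.015 g/mol = 0.17530 mol
mass O = 3.334 − (2.1056 + 0.17670) = 1.0517 g → mol O = 1.0517 ÷ 15.999 = 0.065736 mol
Divide by the smallest (0.065736 mol): C 2.667, H 2.667, O 1.000
Multiplying each by 3 gives whole numbers: C 8.00, H 8.00, O 3.00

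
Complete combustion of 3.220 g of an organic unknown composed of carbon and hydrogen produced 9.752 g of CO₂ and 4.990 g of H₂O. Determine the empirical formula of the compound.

C2H5

mol C = 9.752 g CO₂ ÷ 44.009 g/mol = 0.22159 mol
mol H = 2 × 4.990 g H₂O ÷ 18.015 g/mol = 0.55398 mol
Divide by the smallest (0.22159 mol): C 1.000, H 2.500
Multiplying each by 2 gives whole numbers: C 2.00, H 5.00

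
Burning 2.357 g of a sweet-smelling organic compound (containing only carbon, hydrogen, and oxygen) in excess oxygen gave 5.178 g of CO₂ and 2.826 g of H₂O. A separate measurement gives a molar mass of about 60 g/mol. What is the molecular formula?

mol C = 5.178 g CO₂ ÷ 44.009 g/mol = 0.11766 mol
mol H = 2 × 2.826 g H₂O ÷ 18.015 g/mol = 0.31374 mol
mass O = 2.357 − (1.4132 + 0.31625) = 0.62756 g → mol O = 0.62756 ÷ 15.999 = 0.039225 mol
Divide by the smallest (0.039225 mol): C 3.000, H 7.998, O 1.000
Empirical formula: C3H8O
Empirical-formula mass = 60.10 g/mol; 60 ÷ 60.10 ≈ 1, so the molecular formula is C3H8O.

C3H8O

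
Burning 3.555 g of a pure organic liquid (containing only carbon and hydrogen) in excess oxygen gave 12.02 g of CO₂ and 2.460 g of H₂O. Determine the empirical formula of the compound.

mol C = 12.02 g CO₂ ÷ 44.009 g/mol = 0.27313 mol
mol H = 2 × 2.460 g H₂O ÷ 18.015 g/mol = 0.27311 mol
Divide by the smallest (0.27311 mol): C 1.000, H 1.000

CH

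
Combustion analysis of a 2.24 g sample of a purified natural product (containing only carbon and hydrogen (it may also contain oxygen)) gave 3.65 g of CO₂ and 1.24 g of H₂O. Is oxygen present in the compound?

mol C = 3.65 g CO₂ ÷ 44.009 g/mol = 0.08294 mol
mol H = 2 × 1.24 g H₂O ÷ 18.015 g/mol = 0.1377 mol
C and H account for only 1.135 g of the 2.24 g sample; the remaining 1.105 g must be oxygen.

yes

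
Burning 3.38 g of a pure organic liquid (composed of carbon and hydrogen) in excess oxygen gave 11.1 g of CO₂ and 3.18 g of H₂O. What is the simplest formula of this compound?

mol C = 11.1 g CO₂ ÷ 44.009 g/mol = 0.2522 mol
mol H = 2 × 3.18 g H₂O ÷ 18.015 g/mol = 0.3530 mol
Divide by the smallest (0.2522 mol): C 1.000, H 1.400
Multiplying each by 5 gives whole numbers: C 5.00, H 7.00

C5H7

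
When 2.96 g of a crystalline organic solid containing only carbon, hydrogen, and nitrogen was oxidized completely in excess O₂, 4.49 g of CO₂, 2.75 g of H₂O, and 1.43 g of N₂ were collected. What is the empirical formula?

CH3N

mol C = 4.49 g CO₂ ÷ 44.009 g/mol = 0.1020 mol
mol H = 2 × 2.75 g H₂O ÷ 18.015 g/mol = 0.3053 mol
mol N = 2 × 1.43 g N₂ ÷ 28.014 g/mol = 0.1021 mol
Divide by the smallest (0.1020 mol): C 1.000, H 2.992, N 1.001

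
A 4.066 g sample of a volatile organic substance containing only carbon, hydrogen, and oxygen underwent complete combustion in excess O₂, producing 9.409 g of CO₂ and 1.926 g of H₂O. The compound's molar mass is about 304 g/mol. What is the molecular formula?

mol C = 9.409 g CO₂ ÷ 44.009 g/mol = 0.21380 mol
mol H = 2 × 1.926 g H₂O ÷ 18.015 g/mol = 0.21382 mol
mass O = 4.066 − (2.5679 + 0.21553) = 1.2825 g → mol O = 1.2825 ÷ 15.999 = 0.080164 mol
Divide by the smallest (0.080164 mol): C 2.667, H 2.667, O 1.000
Multiplying each by 3 gives whole numbers: C 8.00, H 8.00, O 3.00
Empirical formula: C8H8O3
Empirical-formula mass = 152.15 g/mol; 304 ÷ 152.15 ≈ 2, so the molecular formula is C16H16O6.

C16H16O6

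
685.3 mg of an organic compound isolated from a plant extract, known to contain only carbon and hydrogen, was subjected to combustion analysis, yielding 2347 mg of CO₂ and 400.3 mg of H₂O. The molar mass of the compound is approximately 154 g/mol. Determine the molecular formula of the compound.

mol C = 2.347 g CO₂ ÷ 44.009 g/mol = 0.053330 mol
mol H = 2 × 0.4003 g H₂O ÷ 18.015 g/mol = 0.044441 mol
Divide by the smallest (0.044441 mol): C 1.200, H 1.000
Multiplying each by 5 gives whole numbers: C 6.00, H 5.00
Empirical formula: C6H5
Empirical-formula mass = 77.11 g/mol; 154 ÷ 77.11 ≈ 2, so the molecular formula is C12H10.

C12H10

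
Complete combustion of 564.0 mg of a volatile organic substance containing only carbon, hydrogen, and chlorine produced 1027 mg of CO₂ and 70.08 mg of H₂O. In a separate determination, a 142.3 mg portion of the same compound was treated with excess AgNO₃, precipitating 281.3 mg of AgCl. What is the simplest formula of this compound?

C3HCl

mol C = 1.027 g CO₂ ÷ 44.009 g/mol = 0.023336 mol
mol H = 2 × 0.07008 g H₂O ÷ 18.015 g/mol = 0.0077802 mol
From the AgCl data: mol Cl per gram of compound = (0.2813 ÷ 143.318) ÷ 0.1423 = 0.013793 mol/g, so in the 0.5640 g combustion sample mol Cl = 0.0077793 mol
Divide by the smallest (0.0077793 mol): C 3.000, H 1.000, Cl 1.000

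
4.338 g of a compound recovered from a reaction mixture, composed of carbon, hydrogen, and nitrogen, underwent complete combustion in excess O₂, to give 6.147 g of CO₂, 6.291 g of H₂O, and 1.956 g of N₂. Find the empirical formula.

CH5N

mol C = 6.147 g CO₂ ÷ 44.009 g/mol = 0.13968 mol
mol H = 2 × 6.291 g H₂O ÷ 18.015 g/mol = 0.69842 mol
mol N = 2 × 1.956 g N₂ ÷ 28.014 g/mol = 0.13964 mol
Divide by the smallest (0.13964 mol): C 1.000, H 5.001, N 1.000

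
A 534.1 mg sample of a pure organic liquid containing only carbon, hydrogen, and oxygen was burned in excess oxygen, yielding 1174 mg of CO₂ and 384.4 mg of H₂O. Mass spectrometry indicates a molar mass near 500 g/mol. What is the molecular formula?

C25H40O10

mol C = 1.174 g CO₂ ÷ 44.009 g/mol = 0.026676 mol
mol H = 2 × 0.3844 g H₂O ÷ 18.015 g/mol = 0.042676 mol
mass O = 0.5341 − (0.32041 + 0.043017) = 0.17067 g → mol O = 0.17067 ÷ 15.999 = 0.010668 mol
Divide by the smallest (0.010668 mol): C 2.501, H 4.000, O 1.000
Multiplying each by 2 gives whole numbers: C 5.00, H 8.00, O 2.00
Empirical formula: C5H8O2
Empirical-formula mass = 100.12 g/mol; 500 ÷ 100.12 ≈ 5, so the molecular formula is C25H40O10.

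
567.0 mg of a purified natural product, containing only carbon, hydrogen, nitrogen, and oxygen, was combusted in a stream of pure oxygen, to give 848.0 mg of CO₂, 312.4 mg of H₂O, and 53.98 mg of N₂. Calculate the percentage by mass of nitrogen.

9.52%

mol C = 0.8480 g CO₂ ÷ 44.009 g/mol = 0.019269 mol
mol H = 2 × 0.3124 g H₂O ÷ 18.015 g/mol = 0.034682 mol
mol N = 2 × 0.05398 g N₂ ÷ 28.014 g/mol = 0.0038538 mol
mass O = 0.5670 − (0.23144 + 0.034960 + 0.053980) = 0.24662 g → mol O = 0.24662 ÷ 15.999 = 0.015415 mol
mass % N = 0.053980 g ÷ 0.5670 g × 100%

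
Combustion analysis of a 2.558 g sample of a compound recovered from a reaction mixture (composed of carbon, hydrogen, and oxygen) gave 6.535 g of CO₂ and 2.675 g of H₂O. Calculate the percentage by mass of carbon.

mol C = 6.535 g CO₂ ÷ 44.009 g/mol = 0.14849 mol
mol H = 2 × 2.675 g H₂O ÷ 18.015 g/mol = 0.29697 mol
mass O = 2.558 − (1.7835 + 0.29935) = 0.47511 g → mol O = 0.47511 ÷ 15.999 = 0.029696 mol
mass % C = 1.7835 g ÷ 2.558 g × 100%

69.72%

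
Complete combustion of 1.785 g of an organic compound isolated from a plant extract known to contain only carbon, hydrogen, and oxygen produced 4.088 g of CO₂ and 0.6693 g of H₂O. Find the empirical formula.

C5H4O2

mol C = 4.088 g CO₂ ÷ 44.009 g/mol = 0.092890 mol
mol H = 2 × 0.6693 g H₂O ÷ 18.015 g/mol = 0.074305 mol
mass O = 1.785 − (1.1157 + 0.074899) = 0.59440 g → mol O = 0.59440 ÷ 15.999 = 0.037152 mol
Divide by the smallest (0.037152 mol): C 2.500, H 2.000, O 1.000
Multiplying each by 2 gives whole numbers: C 5.00, H 4.00, O 2.00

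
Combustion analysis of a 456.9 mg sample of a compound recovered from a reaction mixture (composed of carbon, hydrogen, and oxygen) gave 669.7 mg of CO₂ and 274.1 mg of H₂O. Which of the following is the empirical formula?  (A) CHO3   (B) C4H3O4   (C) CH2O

mol C = 0.6697 g CO₂ ÷ 44.009 g/mol = 0.015217 mol
mol H = 2 × 0.2741 g H₂O ÷ 18.015 g/mol = 0.030430 mol
mass O = 0.4569 − (0.18278 + 0.030674) = 0.24345 g → mol O = 0.24345 ÷ 15.999 = 0.015217 mol
Divide by the smallest (0.015217 mol): C 1.000, H 2.000, O 1.000

(C) CH2O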